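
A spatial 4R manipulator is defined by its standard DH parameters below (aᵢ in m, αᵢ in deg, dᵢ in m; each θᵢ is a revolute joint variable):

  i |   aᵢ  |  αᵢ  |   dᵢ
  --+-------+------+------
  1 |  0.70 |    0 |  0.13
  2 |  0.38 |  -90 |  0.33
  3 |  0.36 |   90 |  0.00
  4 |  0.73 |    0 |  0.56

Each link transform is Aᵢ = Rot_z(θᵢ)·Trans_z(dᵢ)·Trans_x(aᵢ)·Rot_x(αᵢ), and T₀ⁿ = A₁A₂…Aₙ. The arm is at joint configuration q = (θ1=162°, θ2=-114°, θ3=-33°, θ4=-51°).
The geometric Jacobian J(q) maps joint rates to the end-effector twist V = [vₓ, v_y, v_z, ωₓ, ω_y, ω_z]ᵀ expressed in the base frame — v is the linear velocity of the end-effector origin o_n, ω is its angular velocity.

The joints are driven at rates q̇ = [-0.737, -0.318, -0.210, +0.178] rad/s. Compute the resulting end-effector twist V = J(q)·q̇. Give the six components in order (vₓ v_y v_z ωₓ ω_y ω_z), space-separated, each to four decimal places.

o_n = [0.2659, 0.4031, 1.3759]
J₁: ẑ×o_n = [-0.4031, 0.2659, 0.0000], ω = ẑ
J2: z=[0.0000, 0.0000, 1.0000] o=[-0.6657, 0.2163, 0.1300] → [-0.1868, 0.9316, 0.0000, 0.0000, 0.0000, 1.0000]
J3: z=[-0.7431, 0.6691, 0.0000] o=[-0.4115, 0.4987, 0.4600] → [0.6129, 0.6807, -0.3822, -0.7431, 0.6691, 0.0000]
J4: z=[-0.3644, -0.4047, 0.8387] o=[-0.2094, 0.7231, 0.6561] → [-0.0230, 0.6610, 0.3090, -0.3644, -0.4047, 0.8387]
V = J·q̇ = [0.2237, -0.5175, 0.1353, 0.0912, -0.2126, -0.9057]

0.2237 -0.5175 0.1353 0.0912 -0.2126 -0.9057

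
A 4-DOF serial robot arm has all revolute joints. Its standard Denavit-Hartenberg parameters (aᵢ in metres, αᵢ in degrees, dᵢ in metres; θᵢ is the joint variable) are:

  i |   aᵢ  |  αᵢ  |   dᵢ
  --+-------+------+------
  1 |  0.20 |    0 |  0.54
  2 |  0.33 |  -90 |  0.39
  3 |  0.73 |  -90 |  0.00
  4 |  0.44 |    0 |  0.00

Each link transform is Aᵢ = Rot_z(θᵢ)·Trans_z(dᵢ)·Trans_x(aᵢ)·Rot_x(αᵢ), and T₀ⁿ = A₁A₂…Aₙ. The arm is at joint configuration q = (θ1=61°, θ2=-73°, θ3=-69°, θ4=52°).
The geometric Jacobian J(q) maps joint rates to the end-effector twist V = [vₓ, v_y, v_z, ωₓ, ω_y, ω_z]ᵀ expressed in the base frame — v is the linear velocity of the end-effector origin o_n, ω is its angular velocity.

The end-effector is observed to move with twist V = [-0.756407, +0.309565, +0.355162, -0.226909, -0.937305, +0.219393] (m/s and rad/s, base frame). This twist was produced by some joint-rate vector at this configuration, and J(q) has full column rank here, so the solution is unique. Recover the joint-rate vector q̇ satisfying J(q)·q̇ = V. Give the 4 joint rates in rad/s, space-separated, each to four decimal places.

o_n = [0.6985, -0.3074, 1.8644]
J₁: ẑ×o_n = [0.3074, 0.6985, -0.0000], ω = ẑ
J2: z=[0.0000, 0.0000, 1.0000] o=[0.0970, 0.1749, 0.5400] → [0.4823, 0.6015, -0.0000, 0.0000, 0.0000, 1.0000]
J3: z=[0.2079, 0.9781, 0.0000] o=[0.4198, 0.1063, 0.9300] → [0.9140, -0.1943, -0.3587, 0.2079, 0.9781, 0.0000]
J4: z=[0.9132, -0.1941, -0.3584] o=[0.6756, 0.0519, 1.6115] → [-0.1779, -0.2391, -0.3237, 0.9132, -0.1941, -0.3584]
q̇ = J⁺·V = [-0.1070, 0.3160, -0.9640, -0.0290]

-0.1070 0.3160 -0.9640 -0.0290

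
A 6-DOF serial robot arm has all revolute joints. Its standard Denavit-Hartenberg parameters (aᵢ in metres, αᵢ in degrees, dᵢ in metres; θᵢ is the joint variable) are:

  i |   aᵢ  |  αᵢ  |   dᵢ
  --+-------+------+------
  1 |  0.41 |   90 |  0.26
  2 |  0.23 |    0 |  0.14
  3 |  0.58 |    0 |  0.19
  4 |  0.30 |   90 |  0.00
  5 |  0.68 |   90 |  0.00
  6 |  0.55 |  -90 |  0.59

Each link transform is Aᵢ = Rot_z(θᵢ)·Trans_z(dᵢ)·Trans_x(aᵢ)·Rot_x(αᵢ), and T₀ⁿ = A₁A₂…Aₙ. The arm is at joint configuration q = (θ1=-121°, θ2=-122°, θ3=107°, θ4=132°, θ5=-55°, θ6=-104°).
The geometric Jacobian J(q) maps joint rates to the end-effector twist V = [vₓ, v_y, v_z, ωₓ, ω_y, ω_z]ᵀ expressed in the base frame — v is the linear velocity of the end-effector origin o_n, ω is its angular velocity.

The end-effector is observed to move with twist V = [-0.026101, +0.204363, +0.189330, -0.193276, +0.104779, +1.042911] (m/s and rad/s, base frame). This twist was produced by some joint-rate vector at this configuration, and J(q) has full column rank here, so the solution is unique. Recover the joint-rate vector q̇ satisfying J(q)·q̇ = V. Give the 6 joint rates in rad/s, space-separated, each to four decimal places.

o_n = [0.2297, -0.5039, -0.2112]
J₁: ẑ×o_n = [0.5039, 0.2297, -0.0000], ω = ẑ
J2: z=[-0.8572, 0.5150, 0.0000] o=[-0.2112, -0.3514, 0.2600] → [-0.2427, -0.4039, -0.0963, -0.8572, 0.5150, 0.0000]
J3: z=[-0.8572, 0.5150, 0.0000] o=[-0.2684, -0.1749, 0.0649] → [-0.1423, -0.2367, 0.0255, -0.8572, 0.5150, 0.0000]
J4: z=[-0.8572, 0.5150, 0.0000] o=[-0.7198, -0.5572, -0.0852] → [-0.0649, -0.1081, -0.5347, -0.8572, 0.5150, 0.0000]
J5: z=[-0.4589, -0.7637, 0.4540] o=[-0.6497, -0.4405, 0.1821] → [0.3293, 0.2187, 0.7007, -0.4589, -0.7637, 0.4540]
J6: z=[0.3001, -0.6142, -0.7299] o=[-0.0810, -0.5756, 0.5297] → [0.5073, -0.0044, 0.2123, 0.3001, -0.6142, -0.7299]
q̇ = J⁺·V = [0.3990, -0.1610, 0.1800, -0.1980, 0.3010, -0.6950]

0.3990 -0.1610 0.1800 -0.1980 0.3010 -0.6950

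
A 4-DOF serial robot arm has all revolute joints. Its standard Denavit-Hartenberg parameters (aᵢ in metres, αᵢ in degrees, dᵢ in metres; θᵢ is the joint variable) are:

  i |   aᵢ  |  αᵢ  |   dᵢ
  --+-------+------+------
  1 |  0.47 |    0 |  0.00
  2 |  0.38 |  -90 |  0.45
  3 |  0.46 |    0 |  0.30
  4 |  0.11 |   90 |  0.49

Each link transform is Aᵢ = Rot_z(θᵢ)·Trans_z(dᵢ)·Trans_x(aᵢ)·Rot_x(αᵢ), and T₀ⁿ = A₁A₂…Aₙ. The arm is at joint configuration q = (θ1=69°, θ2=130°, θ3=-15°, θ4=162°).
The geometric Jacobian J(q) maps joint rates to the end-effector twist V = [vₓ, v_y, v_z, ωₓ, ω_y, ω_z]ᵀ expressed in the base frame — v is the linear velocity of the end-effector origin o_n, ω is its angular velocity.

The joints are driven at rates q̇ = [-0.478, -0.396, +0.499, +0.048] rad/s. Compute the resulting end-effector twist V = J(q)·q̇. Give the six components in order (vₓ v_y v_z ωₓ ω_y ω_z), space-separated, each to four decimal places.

o_n = [-0.2666, -0.5465, 0.5091]
J₁: ẑ×o_n = [0.5465, -0.2666, 0.0000], ω = ẑ
J2: z=[0.0000, 0.0000, 1.0000] o=[0.1684, 0.4388, 0.0000] → [0.9853, -0.4350, 0.0000, 0.0000, 0.0000, 1.0000]
J3: z=[0.3256, -0.9455, 0.0000] o=[-0.1909, 0.3151, 0.4500] → [-0.0559, -0.0193, -0.3521, 0.3256, -0.9455, 0.0000]
J4: z=[0.3256, -0.9455, 0.0000] o=[-0.5133, -0.1132, 0.5691] → [0.0566, 0.0195, 0.0923, 0.3256, -0.9455, 0.0000]
V = J·q̇ = [-0.6766, 0.2910, -0.1713, 0.1781, -0.5172, -0.8740]

-0.6766 0.2910 -0.1713 0.1781 -0.5172 -0.8740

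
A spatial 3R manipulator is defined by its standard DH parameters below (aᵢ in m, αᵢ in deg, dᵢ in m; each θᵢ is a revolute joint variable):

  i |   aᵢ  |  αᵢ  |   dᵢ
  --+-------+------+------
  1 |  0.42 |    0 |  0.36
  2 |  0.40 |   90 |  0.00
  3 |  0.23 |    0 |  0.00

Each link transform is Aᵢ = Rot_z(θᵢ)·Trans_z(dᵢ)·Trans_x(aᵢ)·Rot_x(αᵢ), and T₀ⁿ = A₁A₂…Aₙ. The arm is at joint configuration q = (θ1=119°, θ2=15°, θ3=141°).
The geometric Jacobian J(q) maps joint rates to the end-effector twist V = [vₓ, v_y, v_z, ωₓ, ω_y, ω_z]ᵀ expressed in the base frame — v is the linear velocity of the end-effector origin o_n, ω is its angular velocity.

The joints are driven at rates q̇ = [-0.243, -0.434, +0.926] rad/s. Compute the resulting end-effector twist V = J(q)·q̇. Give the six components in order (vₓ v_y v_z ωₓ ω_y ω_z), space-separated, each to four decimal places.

o_n = [-0.3573, 0.5265, 0.5047]
J₁: ẑ×o_n = [-0.5265, -0.3573, 0.0000], ω = ẑ
J2: z=[0.0000, 0.0000, 1.0000] o=[-0.2036, 0.3673, 0.3600] → [-0.1592, -0.1537, 0.0000, 0.0000, 0.0000, 1.0000]
J3: z=[0.7193, 0.6947, 0.0000] o=[-0.4815, 0.6551, 0.3600] → [0.1005, -0.1041, -0.1787, 0.7193, 0.6947, 0.0000]
V = J·q̇ = [0.2901, 0.0571, -0.1655, 0.6661, 0.6433, -0.6770]

0.2901 0.0571 -0.1655 0.6661 0.6433 -0.6770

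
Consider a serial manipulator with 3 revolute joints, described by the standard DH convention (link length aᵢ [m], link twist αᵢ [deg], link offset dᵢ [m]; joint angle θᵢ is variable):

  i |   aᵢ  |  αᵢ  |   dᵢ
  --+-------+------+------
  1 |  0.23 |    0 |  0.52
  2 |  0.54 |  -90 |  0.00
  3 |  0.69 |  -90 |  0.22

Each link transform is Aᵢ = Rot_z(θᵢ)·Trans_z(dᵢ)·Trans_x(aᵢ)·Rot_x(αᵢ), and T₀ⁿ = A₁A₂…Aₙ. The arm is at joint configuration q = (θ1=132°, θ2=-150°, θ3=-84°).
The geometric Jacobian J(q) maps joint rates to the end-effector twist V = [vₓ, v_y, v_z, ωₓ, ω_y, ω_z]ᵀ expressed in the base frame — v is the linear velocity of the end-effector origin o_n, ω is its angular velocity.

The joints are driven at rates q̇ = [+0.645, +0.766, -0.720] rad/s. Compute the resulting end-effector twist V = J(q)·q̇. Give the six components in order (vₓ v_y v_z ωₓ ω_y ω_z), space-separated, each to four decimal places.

o_n = [0.4962, 0.1910, 1.2062]
J₁: ẑ×o_n = [-0.1910, 0.4962, 0.0000], ω = ẑ
J2: z=[0.0000, 0.0000, 1.0000] o=[-0.1539, 0.1709, 0.5200] → [-0.0201, 0.6501, 0.0000, 0.0000, 0.0000, 1.0000]
J3: z=[0.3090, 0.9511, 0.0000] o=[0.3597, 0.0041, 0.5200] → [0.6526, -0.2121, -0.0721, 0.3090, 0.9511, 0.0000]
V = J·q̇ = [-0.6085, 0.9708, 0.0519, -0.2225, -0.6848, 1.4110]

-0.6085 0.9708 0.0519 -0.2225 -0.6848 1.4110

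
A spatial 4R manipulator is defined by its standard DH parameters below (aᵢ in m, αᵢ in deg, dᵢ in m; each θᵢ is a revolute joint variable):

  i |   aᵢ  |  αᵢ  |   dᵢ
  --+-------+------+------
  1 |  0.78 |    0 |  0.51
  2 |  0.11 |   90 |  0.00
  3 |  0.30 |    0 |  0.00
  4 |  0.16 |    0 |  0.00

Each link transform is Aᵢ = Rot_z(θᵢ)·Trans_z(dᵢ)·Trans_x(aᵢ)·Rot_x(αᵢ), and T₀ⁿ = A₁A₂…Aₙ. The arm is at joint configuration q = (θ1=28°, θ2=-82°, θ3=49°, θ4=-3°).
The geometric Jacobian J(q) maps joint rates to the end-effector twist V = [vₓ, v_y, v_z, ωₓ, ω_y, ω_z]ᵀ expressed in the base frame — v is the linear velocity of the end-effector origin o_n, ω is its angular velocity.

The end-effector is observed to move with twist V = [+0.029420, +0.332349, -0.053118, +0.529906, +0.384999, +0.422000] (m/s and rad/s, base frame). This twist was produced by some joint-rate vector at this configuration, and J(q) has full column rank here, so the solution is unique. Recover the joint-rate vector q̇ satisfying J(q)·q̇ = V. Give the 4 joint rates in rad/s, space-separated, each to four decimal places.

0.3940 0.0280 0.1000 -0.7550

o_n = [0.9344, 0.0280, 0.8515]
J₁: ẑ×o_n = [-0.0280, 0.9344, 0.0000], ω = ẑ
J2: z=[0.0000, 0.0000, 1.0000] o=[0.6887, 0.3662, 0.5100] → [0.3381, 0.2457, -0.0000, 0.0000, 0.0000, 1.0000]
J3: z=[-0.8090, -0.5878, 0.0000] o=[0.7534, 0.2772, 0.5100] → [-0.2007, 0.2763, 0.3080, -0.8090, -0.5878, 0.0000]
J4: z=[-0.8090, -0.5878, 0.0000] o=[0.8690, 0.1180, 0.7364] → [-0.0677, 0.0931, 0.1111, -0.8090, -0.5878, 0.0000]
q̇ = J⁺·V = [0.3940, 0.0280, 0.1000, -0.7550]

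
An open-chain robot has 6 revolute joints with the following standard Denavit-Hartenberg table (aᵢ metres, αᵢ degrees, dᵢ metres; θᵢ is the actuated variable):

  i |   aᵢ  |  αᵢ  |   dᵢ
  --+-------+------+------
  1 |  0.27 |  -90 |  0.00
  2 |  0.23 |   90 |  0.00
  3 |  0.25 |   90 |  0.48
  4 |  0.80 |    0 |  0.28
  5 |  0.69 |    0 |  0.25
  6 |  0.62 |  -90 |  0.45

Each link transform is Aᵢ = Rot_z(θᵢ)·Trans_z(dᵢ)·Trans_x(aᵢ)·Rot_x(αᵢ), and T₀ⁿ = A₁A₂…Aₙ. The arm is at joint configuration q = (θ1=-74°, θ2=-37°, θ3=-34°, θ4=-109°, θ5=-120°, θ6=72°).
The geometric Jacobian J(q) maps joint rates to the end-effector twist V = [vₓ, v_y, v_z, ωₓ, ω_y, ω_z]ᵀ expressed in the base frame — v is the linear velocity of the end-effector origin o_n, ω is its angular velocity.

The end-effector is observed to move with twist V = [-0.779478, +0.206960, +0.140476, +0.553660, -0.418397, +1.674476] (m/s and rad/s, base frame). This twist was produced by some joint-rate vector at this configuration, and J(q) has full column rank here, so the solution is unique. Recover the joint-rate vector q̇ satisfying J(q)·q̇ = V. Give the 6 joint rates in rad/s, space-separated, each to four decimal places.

o_n = [-0.4099, 0.5792, -0.7055]
J₁: ẑ×o_n = [-0.5792, -0.4099, 0.0000], ω = ẑ
J2: z=[0.9613, 0.2756, 0.0000] o=[0.0744, -0.2595, 0.0000] → [-0.1945, 0.6782, 0.9397, 0.9613, 0.2756, 0.0000]
J3: z=[-0.1659, 0.5785, 0.7986] o=[0.1251, -0.4361, 0.1384] → [-1.2991, -0.5672, 0.1410, -0.1659, 0.5785, 0.7986]
J4: z=[-0.9200, 0.2008, -0.3365] o=[-0.0433, -0.3561, 0.6465] → [0.0433, -1.1205, -0.7869, -0.9200, 0.2008, -0.3365]
J5: z=[-0.9200, 0.2008, -0.3365] o=[-0.0830, -0.5315, -0.1818] → [0.2686, -0.3719, -0.9563, -0.9200, 0.2008, -0.3365]
J6: z=[-0.9200, 0.2008, -0.3365] o=[-0.2387, 0.1778, -0.0759] → [0.0087, -0.5217, -0.3349, -0.9200, 0.2008, -0.3365]
q̇ = J⁺·V = [0.8720, -0.9560, 0.3070, -0.8890, -0.0630, -0.7040]

0.8720 -0.9560 0.3070 -0.8890 -0.0630 -0.7040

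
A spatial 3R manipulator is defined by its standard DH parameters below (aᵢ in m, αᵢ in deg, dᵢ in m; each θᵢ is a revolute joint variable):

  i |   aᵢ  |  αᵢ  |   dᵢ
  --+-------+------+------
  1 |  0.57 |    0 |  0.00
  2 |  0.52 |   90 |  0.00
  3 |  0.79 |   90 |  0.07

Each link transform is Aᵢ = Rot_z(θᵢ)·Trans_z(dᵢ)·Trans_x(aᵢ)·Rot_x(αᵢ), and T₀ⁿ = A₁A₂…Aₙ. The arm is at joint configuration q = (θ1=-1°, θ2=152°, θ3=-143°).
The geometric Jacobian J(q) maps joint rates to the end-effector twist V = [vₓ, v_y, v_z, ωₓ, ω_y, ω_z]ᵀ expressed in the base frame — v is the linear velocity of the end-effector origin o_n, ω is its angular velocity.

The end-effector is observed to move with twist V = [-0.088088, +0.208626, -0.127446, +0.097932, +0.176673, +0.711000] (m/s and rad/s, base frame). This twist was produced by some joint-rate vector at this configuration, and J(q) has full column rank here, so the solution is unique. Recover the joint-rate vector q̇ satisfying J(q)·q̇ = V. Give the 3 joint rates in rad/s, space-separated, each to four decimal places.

o_n = [0.7009, -0.0025, -0.4754]
J₁: ẑ×o_n = [0.0025, 0.7009, -0.0000], ω = ẑ
J2: z=[0.0000, 0.0000, 1.0000] o=[0.5699, -0.0099, 0.0000] → [-0.0074, 0.1310, 0.0000, 0.0000, 0.0000, 1.0000]
J3: z=[0.4848, 0.8746, 0.0000] o=[0.1151, 0.2422, 0.0000] → [-0.4158, 0.2305, -0.6309, 0.4848, 0.8746, 0.0000]
q̇ = J⁺·V = [0.1210, 0.5900, 0.2020]

0.1210 0.5900 0.2020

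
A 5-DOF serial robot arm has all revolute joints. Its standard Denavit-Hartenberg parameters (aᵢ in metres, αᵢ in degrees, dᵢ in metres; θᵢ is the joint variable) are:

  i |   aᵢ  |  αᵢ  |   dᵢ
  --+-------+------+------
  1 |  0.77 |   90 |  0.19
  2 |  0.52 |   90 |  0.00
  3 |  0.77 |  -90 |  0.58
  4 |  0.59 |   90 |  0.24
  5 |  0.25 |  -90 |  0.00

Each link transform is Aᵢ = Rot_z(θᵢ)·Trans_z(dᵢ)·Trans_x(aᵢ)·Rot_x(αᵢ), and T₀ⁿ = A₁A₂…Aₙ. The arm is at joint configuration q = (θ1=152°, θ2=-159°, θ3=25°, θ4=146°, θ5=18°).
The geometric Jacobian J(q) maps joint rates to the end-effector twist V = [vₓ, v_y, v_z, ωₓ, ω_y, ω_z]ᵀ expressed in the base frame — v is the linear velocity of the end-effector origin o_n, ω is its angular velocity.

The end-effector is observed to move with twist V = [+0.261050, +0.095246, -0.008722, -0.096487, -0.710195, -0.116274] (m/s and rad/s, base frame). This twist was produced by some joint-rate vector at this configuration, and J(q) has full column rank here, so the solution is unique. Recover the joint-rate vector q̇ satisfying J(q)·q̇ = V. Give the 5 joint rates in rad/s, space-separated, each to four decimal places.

-0.8690 -0.3490 0.5380 -0.2770 -0.3060

o_n = [-0.1105, 0.4245, 0.1338]
J₁: ẑ×o_n = [-0.4245, -0.1105, 0.0000], ω = ẑ
J2: z=[0.4695, 0.8829, 0.0000] o=[-0.6799, 0.3615, 0.1900] → [-0.0496, 0.0264, -0.4731, 0.4695, 0.8829, 0.0000]
J3: z=[0.3164, -0.1682, 0.9336] o=[-0.2512, 0.1336, 0.0036] → [-0.2935, 0.0902, 0.1157, 0.3164, -0.1682, 0.9336]
J4: z=[0.0771, 0.9855, 0.1515] o=[0.6603, 0.0175, 0.2950] → [-0.2205, -0.1043, 0.7910, 0.0771, 0.9855, 0.1515]
J5: z=[0.2664, 0.1260, -0.9556] o=[0.1120, 0.3213, 0.1822] → [0.0926, 0.2255, 0.0555, 0.2664, 0.1260, -0.9556]
q̇ = J⁺·V = [-0.8690, -0.3490, 0.5380, -0.2770, -0.3060]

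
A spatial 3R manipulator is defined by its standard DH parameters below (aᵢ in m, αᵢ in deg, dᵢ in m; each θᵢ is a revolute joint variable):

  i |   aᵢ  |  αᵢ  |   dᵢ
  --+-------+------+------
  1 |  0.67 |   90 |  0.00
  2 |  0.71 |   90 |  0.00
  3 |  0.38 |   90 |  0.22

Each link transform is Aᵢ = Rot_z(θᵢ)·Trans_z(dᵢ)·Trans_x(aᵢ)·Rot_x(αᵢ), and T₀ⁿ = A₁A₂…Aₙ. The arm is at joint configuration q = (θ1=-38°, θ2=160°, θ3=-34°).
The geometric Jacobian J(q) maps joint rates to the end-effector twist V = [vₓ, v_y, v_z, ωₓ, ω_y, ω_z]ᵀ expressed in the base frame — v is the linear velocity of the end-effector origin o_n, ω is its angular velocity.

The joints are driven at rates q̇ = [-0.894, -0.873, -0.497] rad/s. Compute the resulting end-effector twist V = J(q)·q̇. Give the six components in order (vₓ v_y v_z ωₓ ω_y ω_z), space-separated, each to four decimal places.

0.8277 -0.2007 0.7391 0.4035 0.7926 -1.3610

o_n = [-0.0409, 0.3016, 0.5573]
J₁: ẑ×o_n = [-0.3016, -0.0409, 0.0000], ω = ẑ
J2: z=[-0.6157, -0.7880, 0.0000] o=[0.5280, -0.4125, 0.0000] → [-0.4392, 0.3431, -0.8880, -0.6157, -0.7880, 0.0000]
J3: z=[0.2695, -0.2106, 0.9397] o=[0.0022, -0.0017, 0.2428] → [-0.3513, -0.1253, 0.0727, 0.2695, -0.2106, 0.9397]
V = J·q̇ = [0.8277, -0.2007, 0.7391, 0.4035, 0.7926, -1.3610]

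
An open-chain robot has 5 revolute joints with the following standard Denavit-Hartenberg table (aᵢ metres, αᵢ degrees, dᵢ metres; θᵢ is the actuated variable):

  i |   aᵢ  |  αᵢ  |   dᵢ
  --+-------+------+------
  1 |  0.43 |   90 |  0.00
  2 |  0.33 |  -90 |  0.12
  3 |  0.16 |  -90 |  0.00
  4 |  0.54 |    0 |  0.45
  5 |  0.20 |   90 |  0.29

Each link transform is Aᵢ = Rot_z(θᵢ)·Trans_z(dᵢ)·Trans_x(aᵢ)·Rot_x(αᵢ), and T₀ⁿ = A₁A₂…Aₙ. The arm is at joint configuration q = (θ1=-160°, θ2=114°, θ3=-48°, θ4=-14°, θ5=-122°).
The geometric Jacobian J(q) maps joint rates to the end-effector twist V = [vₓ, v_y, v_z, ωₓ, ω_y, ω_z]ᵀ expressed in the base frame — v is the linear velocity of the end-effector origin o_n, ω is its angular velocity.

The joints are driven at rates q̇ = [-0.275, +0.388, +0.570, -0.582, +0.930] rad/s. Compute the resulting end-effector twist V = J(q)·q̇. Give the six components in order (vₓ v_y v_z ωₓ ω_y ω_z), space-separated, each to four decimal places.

0.8724 -0.3511 -0.5016 0.5351 0.3599 -0.2706

o_n = [0.2928, 0.1345, 1.0244]
J₁: ẑ×o_n = [-0.1345, 0.2928, 0.0000], ω = ẑ
J2: z=[-0.3420, 0.9397, 0.0000] o=[-0.4041, -0.1471, 0.0000] → [0.9626, 0.3504, -0.7512, -0.3420, 0.9397, 0.0000]
J3: z=[0.8585, 0.3125, -0.4067] o=[-0.3190, 0.0116, 0.3015] → [0.2758, -0.8694, -0.0857, 0.8585, 0.3125, -0.4067]
J4: z=[0.5129, -0.5254, 0.6789] o=[-0.3187, 0.1382, 0.3993] → [-0.3259, 0.0946, 0.3194, 0.5129, -0.5254, 0.6789]
J5: z=[0.5129, -0.5254, 0.6789] o=[0.0250, 0.3573, 0.9719] → [0.1237, 0.1549, 0.0264, 0.5129, -0.5254, 0.6789]
V = J·q̇ = [0.8724, -0.3511, -0.5016, 0.5351, 0.3599, -0.2706]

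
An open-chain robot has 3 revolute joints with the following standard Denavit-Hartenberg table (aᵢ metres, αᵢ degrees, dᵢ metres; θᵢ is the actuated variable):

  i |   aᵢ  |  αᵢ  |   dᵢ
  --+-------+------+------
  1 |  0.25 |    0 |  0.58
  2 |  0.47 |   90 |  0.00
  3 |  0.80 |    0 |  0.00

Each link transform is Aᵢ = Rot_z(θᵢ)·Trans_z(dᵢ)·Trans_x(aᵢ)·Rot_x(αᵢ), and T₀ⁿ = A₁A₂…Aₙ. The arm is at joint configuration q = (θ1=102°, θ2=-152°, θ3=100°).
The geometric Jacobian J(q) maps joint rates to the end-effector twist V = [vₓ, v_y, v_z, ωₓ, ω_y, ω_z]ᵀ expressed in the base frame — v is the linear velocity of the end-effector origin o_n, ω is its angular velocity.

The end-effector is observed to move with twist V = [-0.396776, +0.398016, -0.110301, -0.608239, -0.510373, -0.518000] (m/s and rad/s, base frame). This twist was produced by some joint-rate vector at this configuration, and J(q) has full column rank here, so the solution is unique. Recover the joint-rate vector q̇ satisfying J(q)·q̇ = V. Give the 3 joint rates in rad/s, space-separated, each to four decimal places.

o_n = [0.1608, -0.0091, 1.3678]
J₁: ẑ×o_n = [0.0091, 0.1608, -0.0000], ω = ẑ
J2: z=[0.0000, 0.0000, 1.0000] o=[-0.0520, 0.2445, 0.5800] → [0.2536, 0.2128, -0.0000, 0.0000, 0.0000, 1.0000]
J3: z=[-0.7660, -0.6428, 0.0000] o=[0.2501, -0.1155, 0.5800] → [-0.5064, 0.6035, -0.1389, -0.7660, -0.6428, 0.0000]
q̇ = J⁺·V = [-0.5590, 0.0410, 0.7940]

-0.5590 0.0410 0.7940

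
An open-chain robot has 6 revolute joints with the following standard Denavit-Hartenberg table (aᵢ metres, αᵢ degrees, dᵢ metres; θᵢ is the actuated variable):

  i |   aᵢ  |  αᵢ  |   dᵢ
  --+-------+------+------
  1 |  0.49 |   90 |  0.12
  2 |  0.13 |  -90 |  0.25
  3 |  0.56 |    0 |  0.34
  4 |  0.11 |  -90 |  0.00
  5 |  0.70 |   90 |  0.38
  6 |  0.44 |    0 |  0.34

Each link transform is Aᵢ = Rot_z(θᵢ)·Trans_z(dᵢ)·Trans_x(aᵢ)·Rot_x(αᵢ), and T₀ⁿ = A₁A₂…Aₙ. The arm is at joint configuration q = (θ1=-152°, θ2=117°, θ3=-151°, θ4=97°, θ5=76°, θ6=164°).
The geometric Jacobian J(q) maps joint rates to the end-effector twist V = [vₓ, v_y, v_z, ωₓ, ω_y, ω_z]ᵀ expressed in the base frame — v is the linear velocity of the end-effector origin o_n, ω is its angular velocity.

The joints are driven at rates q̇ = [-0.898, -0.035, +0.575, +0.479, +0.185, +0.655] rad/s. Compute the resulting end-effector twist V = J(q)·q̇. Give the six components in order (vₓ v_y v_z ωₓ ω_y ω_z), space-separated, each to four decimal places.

o_n = [-0.4732, 0.4698, 0.3566]
J₁: ẑ×o_n = [-0.4698, -0.4732, 0.0000], ω = ẑ
J2: z=[-0.4695, 0.8829, 0.0000] o=[-0.4326, -0.2300, 0.1200] → [0.2089, 0.1111, -0.2928, -0.4695, 0.8829, 0.0000]
J3: z=[0.7867, 0.4183, -0.4540] o=[-0.4979, 0.0184, 0.2358] → [0.2554, -0.1062, 0.3448, 0.7867, 0.4183, -0.4540]
J4: z=[0.7867, 0.4183, -0.4540] o=[-0.5542, 0.2959, -0.3549] → [0.3766, -0.5965, 0.1029, 0.7867, 0.4183, -0.4540]
J5: z=[0.6002, -0.3466, 0.7208] o=[-0.5701, 0.3883, -0.2973] → [-0.2854, -0.3227, 0.0825, 0.6002, -0.3466, 0.7208]
J6: z=[0.0504, 0.9159, 0.3983] o=[-0.9007, 0.1147, 0.3736] → [-0.1571, 0.1712, -0.3737, 0.0504, 0.9159, 0.3983]
V = J·q̇ = [0.5862, 0.1266, 0.0283, 0.9897, 0.9458, -0.9822]

0.5862 0.1266 0.0283 0.9897 0.9458 -0.9822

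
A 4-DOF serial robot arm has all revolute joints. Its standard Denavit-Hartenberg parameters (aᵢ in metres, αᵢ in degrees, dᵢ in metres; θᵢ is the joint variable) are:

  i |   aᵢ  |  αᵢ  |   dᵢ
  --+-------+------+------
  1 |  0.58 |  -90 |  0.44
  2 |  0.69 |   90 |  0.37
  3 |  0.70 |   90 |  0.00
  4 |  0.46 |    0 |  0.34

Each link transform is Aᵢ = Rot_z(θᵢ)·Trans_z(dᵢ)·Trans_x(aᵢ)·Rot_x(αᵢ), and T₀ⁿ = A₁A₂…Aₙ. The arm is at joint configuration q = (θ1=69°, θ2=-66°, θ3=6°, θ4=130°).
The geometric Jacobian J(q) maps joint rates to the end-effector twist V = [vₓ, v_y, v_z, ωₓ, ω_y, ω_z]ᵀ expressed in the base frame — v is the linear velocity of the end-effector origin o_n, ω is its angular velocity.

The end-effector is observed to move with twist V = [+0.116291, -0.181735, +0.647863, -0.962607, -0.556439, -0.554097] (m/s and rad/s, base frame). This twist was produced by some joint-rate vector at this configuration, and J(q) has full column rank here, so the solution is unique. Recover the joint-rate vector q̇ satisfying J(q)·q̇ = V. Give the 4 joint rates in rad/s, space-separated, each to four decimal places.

o_n = [0.1877, 0.6957, 1.6135]
J₁: ẑ×o_n = [-0.6957, 0.1877, 0.0000], ω = ẑ
J2: z=[-0.9336, 0.3584, 0.0000] o=[0.2079, 0.5415, 0.4400] → [0.4205, 1.0955, -0.1367, -0.9336, 0.3584, 0.0000]
J3: z=[-0.3274, -0.8529, 0.4067] o=[-0.0370, 0.9361, 1.0703] → [-0.3654, 0.2692, 0.2703, -0.3274, -0.8529, 0.4067]
J4: z=[0.9437, -0.3167, 0.0955] o=[-0.0038, 1.2267, 1.7063] → [0.0801, 0.1059, -0.4404, 0.9437, -0.3167, 0.0955]
q̇ = J⁺·V = [-0.8400, -0.1610, 0.9060, -0.8650]

-0.8400 -0.1610 0.9060 -0.8650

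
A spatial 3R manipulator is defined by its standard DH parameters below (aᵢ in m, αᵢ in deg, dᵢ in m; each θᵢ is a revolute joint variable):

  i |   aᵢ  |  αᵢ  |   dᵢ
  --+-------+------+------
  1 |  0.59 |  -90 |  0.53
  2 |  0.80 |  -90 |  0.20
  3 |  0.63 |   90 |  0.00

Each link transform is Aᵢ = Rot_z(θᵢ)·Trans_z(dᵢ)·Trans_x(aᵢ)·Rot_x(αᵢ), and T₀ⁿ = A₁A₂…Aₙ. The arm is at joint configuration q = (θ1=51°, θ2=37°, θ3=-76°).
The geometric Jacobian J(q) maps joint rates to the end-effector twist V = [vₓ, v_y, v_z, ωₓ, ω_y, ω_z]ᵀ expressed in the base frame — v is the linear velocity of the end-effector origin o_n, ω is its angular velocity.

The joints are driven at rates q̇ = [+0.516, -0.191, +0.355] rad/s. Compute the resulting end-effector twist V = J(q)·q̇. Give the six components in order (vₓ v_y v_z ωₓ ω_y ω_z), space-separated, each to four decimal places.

o_n = [0.2195, 1.5602, -0.0432]
J₁: ẑ×o_n = [-1.5602, 0.2195, 0.0000], ω = ẑ
J2: z=[-0.7771, 0.6293, 0.0000] o=[0.3713, 0.4585, 0.5300] → [-0.3607, -0.4454, -0.7606, -0.7771, 0.6293, 0.0000]
J3: z=[-0.3787, -0.4677, -0.7986] o=[0.6179, 1.0809, 0.0485] → [0.4257, 0.2835, -0.3679, -0.3787, -0.4677, -0.7986]
V = J·q̇ = [-0.5850, 0.2990, 0.0147, 0.0140, -0.2862, 0.2325]

-0.5850 0.2990 0.0147 0.0140 -0.2862 0.2325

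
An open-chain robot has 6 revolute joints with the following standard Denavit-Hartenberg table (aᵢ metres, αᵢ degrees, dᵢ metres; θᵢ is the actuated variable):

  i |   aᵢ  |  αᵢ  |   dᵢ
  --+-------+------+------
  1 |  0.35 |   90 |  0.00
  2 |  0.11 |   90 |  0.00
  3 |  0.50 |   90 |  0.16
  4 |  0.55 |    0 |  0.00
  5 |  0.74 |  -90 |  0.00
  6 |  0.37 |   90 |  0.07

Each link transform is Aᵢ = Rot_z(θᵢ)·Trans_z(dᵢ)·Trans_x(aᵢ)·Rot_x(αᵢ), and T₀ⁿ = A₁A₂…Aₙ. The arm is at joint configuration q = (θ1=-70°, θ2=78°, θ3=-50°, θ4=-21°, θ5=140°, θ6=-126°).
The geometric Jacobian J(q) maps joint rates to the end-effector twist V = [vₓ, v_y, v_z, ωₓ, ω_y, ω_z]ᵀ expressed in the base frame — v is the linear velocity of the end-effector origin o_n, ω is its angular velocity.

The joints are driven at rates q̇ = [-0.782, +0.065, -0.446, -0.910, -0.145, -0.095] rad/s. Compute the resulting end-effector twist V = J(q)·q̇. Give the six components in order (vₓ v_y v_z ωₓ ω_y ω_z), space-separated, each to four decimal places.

-0.1767 -0.4580 -0.0632 -0.7110 -0.0331 0.1439

o_n = [0.9562, -0.4992, 0.2425]
J₁: ẑ×o_n = [0.4992, 0.9562, -0.0000], ω = ẑ
J2: z=[-0.9397, -0.3420, 0.0000] o=[0.1197, -0.3289, 0.0000] → [-0.0829, 0.2279, 0.4461, -0.9397, -0.3420, 0.0000]
J3: z=[0.3345, -0.9192, -0.2079] o=[0.1275, -0.3504, 0.1076] → [-0.1549, -0.2174, 0.7119, 0.3345, -0.9192, -0.2079]
J4: z=[0.5495, 0.3695, -0.7493] o=[0.5638, -0.4292, 0.3887] → [-0.1064, -0.2137, -0.1834, 0.5495, 0.3695, -0.7493]
J5: z=[0.5495, 0.3695, -0.7493] o=[0.8910, -0.1780, 0.7525] → [-0.4291, 0.2314, -0.2006, 0.5495, 0.3695, -0.7493]
J6: z=[-0.8318, 0.3263, -0.4491] o=[0.8329, -0.8219, 0.3924] → [0.0960, -0.1801, -0.3086, -0.8318, 0.3263, -0.4491]
V = J·q̇ = [-0.1767, -0.4580, -0.0632, -0.7110, -0.0331, 0.1439]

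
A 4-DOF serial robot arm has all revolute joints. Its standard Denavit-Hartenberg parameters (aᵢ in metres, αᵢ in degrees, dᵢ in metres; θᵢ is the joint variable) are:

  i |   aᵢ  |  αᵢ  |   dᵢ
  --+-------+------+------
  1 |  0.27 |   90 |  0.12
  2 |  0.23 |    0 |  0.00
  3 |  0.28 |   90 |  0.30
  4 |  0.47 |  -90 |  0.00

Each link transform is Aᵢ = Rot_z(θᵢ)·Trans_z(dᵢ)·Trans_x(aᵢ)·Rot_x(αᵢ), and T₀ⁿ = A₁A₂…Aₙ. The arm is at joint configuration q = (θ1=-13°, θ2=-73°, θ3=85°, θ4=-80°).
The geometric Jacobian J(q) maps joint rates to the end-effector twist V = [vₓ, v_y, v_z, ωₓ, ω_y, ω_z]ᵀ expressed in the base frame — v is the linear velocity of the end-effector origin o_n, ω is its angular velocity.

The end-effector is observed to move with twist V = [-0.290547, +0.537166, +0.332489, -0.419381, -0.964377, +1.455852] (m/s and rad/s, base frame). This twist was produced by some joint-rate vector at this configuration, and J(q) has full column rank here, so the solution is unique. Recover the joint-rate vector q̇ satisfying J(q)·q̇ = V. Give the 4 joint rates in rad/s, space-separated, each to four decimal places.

o_n = [0.7099, 0.0033, -0.0248]
J₁: ẑ×o_n = [-0.0033, 0.7099, 0.0000], ω = ẑ
J2: z=[-0.2250, -0.9744, 0.0000] o=[0.2631, -0.0607, 0.1200] → [0.1411, -0.0326, 0.4210, -0.2250, -0.9744, 0.0000]
J3: z=[-0.2250, -0.9744, 0.0000] o=[0.3286, -0.0759, -0.1000] → [-0.0733, 0.0169, 0.3537, -0.2250, -0.9744, 0.0000]
J4: z=[0.2026, -0.0468, -0.9781] o=[0.5280, -0.4298, -0.0417] → [0.4228, -0.1814, 0.0962, 0.2026, -0.0468, -0.9781]
q̇ = J⁺·V = [0.5540, 0.8250, 0.2090, -0.9220]

0.5540 0.8250 0.2090 -0.9220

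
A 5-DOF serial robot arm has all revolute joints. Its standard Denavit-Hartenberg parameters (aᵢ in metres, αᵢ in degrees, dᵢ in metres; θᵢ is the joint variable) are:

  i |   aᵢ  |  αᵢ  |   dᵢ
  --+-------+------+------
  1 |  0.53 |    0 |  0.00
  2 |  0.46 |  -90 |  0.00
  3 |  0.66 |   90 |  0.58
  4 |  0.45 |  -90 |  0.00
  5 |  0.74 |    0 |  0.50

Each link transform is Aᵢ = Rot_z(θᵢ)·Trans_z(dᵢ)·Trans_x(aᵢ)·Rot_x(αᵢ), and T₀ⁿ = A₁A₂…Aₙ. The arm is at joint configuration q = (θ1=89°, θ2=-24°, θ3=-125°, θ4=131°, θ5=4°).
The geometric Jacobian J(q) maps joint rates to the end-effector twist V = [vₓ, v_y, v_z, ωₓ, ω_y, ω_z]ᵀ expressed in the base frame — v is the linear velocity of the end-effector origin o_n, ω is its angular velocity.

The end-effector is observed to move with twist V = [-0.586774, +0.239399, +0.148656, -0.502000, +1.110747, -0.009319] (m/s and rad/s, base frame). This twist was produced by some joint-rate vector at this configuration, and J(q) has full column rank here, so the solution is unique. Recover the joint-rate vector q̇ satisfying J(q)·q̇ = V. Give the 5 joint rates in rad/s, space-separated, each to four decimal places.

-0.1010 -0.4020 0.9690 -0.9340 0.0680

o_n = [-0.6991, 1.7289, -0.3774]
J₁: ẑ×o_n = [-1.7289, -0.6991, 0.0000], ω = ẑ
J2: z=[0.0000, 0.0000, 1.0000] o=[0.0092, 0.5299, 0.0000] → [-1.1990, -0.7084, 0.0000, 0.0000, 0.0000, 1.0000]
J3: z=[-0.9063, 0.4226, 0.0000] o=[0.2037, 0.9468, 0.0000] → [-0.1595, -0.3421, -0.3273, -0.9063, 0.4226, 0.0000]
J4: z=[-0.3462, -0.7424, -0.5736] o=[-0.4820, 0.8488, 0.5406] → [1.1864, -0.1933, -0.4659, -0.3462, -0.7424, -0.5736]
J5: z=[0.7775, 0.1151, -0.6182] o=[-0.7182, 1.1458, 0.2988] → [0.2827, 0.5140, 0.4512, 0.7775, 0.1151, -0.6182]
q̇ = J⁺·V = [-0.1010, -0.4020, 0.9690, -0.9340, 0.0680]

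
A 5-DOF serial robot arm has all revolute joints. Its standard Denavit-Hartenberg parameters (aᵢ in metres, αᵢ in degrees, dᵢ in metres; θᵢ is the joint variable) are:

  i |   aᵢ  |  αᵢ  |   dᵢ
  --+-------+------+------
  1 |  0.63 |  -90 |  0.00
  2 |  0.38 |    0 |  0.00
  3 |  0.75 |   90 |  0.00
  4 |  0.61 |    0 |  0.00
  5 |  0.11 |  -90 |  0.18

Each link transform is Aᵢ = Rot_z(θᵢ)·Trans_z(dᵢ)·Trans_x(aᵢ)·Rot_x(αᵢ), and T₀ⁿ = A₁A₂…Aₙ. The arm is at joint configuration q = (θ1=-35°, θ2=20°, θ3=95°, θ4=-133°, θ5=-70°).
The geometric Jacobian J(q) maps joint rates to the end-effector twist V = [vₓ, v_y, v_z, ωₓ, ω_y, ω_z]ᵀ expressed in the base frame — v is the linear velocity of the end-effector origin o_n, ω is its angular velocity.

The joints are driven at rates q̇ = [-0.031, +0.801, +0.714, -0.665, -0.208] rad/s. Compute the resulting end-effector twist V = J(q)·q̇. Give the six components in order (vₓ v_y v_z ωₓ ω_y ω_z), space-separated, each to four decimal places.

-0.1713 0.5258 -0.1493 0.2208 1.6948 0.3379

o_n = [0.6304, -0.9336, -0.4170]
J₁: ẑ×o_n = [0.9336, 0.6304, -0.0000], ω = ẑ
J2: z=[0.5736, 0.8192, 0.0000] o=[0.5161, -0.3614, 0.0000] → [-0.3416, 0.2392, -0.4219, 0.5736, 0.8192, 0.0000]
J3: z=[0.5736, 0.8192, 0.0000] o=[0.8086, -0.5662, -0.1300] → [-0.2351, 0.1646, -0.0648, 0.5736, 0.8192, 0.0000]
J4: z=[0.7424, -0.5198, -0.4226] o=[0.5489, -0.3844, -0.8097] → [-0.4363, -0.3260, -0.3654, 0.7424, -0.5198, -0.4226]
J5: z=[0.7424, -0.5198, -0.4226] o=[0.4371, -0.8507, -0.4327] → [-0.0432, -0.0934, 0.0390, 0.7424, -0.5198, -0.4226]
V = J·q̇ = [-0.1713, 0.5258, -0.1493, 0.2208, 1.6948, 0.3379]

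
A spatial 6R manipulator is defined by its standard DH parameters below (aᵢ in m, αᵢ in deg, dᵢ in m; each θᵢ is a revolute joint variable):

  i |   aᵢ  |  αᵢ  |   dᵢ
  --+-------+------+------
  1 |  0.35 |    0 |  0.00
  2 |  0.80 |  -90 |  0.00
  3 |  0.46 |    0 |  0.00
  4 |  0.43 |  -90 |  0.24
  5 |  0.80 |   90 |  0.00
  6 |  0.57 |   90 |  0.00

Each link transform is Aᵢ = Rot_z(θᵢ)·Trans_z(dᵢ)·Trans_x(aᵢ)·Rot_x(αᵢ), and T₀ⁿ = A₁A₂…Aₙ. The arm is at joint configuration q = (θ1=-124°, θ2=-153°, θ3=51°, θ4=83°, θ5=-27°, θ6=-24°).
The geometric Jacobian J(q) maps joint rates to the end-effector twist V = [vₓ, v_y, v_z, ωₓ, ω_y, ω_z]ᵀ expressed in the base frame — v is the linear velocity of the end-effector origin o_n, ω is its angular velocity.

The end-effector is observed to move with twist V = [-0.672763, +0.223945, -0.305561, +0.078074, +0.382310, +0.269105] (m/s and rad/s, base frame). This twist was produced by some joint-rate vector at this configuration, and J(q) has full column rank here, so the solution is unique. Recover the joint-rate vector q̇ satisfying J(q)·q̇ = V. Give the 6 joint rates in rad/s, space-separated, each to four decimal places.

-0.6460 0.9960 0.4340 -0.8810 -0.3360 0.4670

o_n = [-1.0120, -0.0488, -1.6744]
J₁: ẑ×o_n = [0.0488, -1.0120, 0.0000], ω = ẑ
J2: z=[0.0000, 0.0000, 1.0000] o=[-0.1957, -0.2902, 0.0000] → [-0.2414, -0.8163, 0.0000, 0.0000, 0.0000, 1.0000]
J3: z=[-0.9925, 0.1219, 0.0000] o=[-0.0982, 0.5039, 0.0000] → [-0.2041, -1.6619, 0.6599, -0.9925, 0.1219, 0.0000]
J4: z=[-0.9925, 0.1219, 0.0000] o=[-0.0629, 0.7912, -0.3575] → [-0.1605, -1.3070, 0.9494, -0.9925, 0.1219, 0.0000]
J5: z=[-0.0877, -0.7140, 0.6947] o=[-0.3376, 0.5240, -0.6668] → [1.1172, -0.5568, -0.4313, -0.0877, -0.7140, 0.6947]
J6: z=[-0.8459, 0.4216, 0.3266] o=[-0.7584, 0.0768, -1.1796] → [-0.1676, -0.5014, 0.2131, -0.8459, 0.4216, 0.3266]
q̇ = J⁺·V = [-0.6460, 0.9960, 0.4340, -0.8810, -0.3360, 0.4670]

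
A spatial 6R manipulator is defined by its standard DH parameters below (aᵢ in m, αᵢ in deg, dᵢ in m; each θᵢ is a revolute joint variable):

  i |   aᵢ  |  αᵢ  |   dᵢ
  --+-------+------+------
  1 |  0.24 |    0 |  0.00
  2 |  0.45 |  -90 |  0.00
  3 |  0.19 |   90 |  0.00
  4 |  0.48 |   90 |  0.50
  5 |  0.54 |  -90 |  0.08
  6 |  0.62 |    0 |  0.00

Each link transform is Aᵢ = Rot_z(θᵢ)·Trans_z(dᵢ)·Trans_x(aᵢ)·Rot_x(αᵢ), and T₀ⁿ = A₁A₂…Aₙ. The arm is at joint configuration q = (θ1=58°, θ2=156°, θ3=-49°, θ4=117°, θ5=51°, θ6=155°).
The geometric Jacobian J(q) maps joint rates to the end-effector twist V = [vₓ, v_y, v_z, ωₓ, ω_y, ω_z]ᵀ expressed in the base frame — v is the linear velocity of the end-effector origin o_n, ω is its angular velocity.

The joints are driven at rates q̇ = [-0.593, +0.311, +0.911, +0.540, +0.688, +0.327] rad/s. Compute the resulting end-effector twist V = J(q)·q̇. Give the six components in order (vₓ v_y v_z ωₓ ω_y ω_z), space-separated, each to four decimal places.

-0.2227 -0.1307 0.3944 0.6279 -0.7790 0.7570

o_n = [0.3424, -0.0527, 0.1781]
J₁: ẑ×o_n = [0.0527, 0.3424, -0.0000], ω = ẑ
J2: z=[0.0000, 0.0000, 1.0000] o=[0.1272, 0.2035, 0.0000] → [0.2562, 0.2152, -0.0000, 0.0000, 0.0000, 1.0000]
J3: z=[0.5592, -0.8290, 0.0000] o=[-0.2459, -0.0481, 0.0000] → [-0.1477, -0.0996, 0.4851, 0.5592, -0.8290, 0.0000]
J4: z=[0.6257, 0.4220, 0.6561] o=[-0.3492, -0.1178, 0.1434] → [-0.0281, 0.4320, -0.2511, 0.6257, 0.4220, 0.6561]
J5: z=[-0.2307, -0.7033, 0.6725] o=[0.3213, -0.1814, 0.3070] → [0.0041, -0.0156, -0.0149, -0.2307, -0.7033, 0.6725]
J6: z=[-0.1854, 0.7102, 0.6791] o=[0.8186, -0.2550, 0.5196] → [-0.3799, -0.3868, 0.3008, -0.1854, 0.7102, 0.6791]
V = J·q̇ = [-0.2227, -0.1307, 0.3944, 0.6279, -0.7790, 0.7570]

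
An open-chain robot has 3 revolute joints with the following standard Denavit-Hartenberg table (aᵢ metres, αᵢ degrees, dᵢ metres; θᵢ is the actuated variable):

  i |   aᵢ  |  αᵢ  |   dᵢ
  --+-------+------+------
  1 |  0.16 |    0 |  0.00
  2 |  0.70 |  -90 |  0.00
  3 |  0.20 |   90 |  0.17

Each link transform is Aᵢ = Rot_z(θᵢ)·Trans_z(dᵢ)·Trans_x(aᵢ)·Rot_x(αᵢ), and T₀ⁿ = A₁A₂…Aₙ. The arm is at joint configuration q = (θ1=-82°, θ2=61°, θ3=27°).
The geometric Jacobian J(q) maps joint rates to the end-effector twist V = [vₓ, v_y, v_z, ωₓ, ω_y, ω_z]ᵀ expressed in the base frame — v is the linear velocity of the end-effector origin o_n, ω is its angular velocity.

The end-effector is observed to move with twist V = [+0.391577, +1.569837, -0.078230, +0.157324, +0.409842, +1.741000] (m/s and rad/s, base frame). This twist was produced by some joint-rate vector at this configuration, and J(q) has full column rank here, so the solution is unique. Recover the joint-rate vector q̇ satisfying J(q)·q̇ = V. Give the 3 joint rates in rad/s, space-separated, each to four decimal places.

0.9920 0.7490 0.4390

o_n = [0.9031, -0.3145, -0.0908]
J₁: ẑ×o_n = [0.3145, 0.9031, -0.0000], ω = ẑ
J2: z=[0.0000, 0.0000, 1.0000] o=[0.0223, -0.1584, 0.0000] → [0.1560, 0.8808, -0.0000, 0.0000, 0.0000, 1.0000]
J3: z=[0.3584, 0.9336, 0.0000] o=[0.6758, -0.4093, 0.0000] → [-0.0848, 0.0325, -0.1782, 0.3584, 0.9336, 0.0000]
q̇ = J⁺·V = [0.9920, 0.7490, 0.4390]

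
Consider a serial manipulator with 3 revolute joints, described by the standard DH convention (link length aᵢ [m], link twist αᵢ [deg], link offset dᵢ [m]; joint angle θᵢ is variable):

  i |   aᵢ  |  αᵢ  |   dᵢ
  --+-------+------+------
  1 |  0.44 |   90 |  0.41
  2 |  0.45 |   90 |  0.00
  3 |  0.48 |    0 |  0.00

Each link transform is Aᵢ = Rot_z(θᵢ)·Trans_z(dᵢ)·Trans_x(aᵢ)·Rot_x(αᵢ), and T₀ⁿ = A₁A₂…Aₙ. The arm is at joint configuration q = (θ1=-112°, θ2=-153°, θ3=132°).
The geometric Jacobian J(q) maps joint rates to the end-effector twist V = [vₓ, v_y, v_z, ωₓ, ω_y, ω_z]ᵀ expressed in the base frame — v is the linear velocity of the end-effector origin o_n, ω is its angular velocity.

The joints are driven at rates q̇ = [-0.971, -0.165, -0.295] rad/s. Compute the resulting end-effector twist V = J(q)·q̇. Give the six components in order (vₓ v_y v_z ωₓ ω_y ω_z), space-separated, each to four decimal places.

-0.2122 0.5708 -0.0288 0.1028 -0.1860 -1.2338

o_n = [-0.4526, -0.1679, 0.3515]
J₁: ẑ×o_n = [0.1679, -0.4526, 0.0000], ω = ẑ
J2: z=[-0.9272, 0.3746, 0.0000] o=[-0.1648, -0.4080, 0.4100] → [-0.0219, -0.0542, -0.1148, -0.9272, 0.3746, 0.0000]
J3: z=[0.1701, 0.4209, 0.8910] o=[-0.0146, -0.0362, 0.2057] → [0.1787, -0.4150, 0.1619, 0.1701, 0.4209, 0.8910]
V = J·q̇ = [-0.2122, 0.5708, -0.0288, 0.1028, -0.1860, -1.2338]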